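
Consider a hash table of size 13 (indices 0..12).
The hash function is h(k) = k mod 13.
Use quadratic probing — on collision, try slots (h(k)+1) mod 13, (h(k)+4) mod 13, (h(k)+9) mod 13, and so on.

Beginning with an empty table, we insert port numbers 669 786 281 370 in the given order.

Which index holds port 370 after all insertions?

10

669: h=6 -> slot 6
786: h=6, probe 6,7 -> slot 7
281: h=8 -> slot 8
370: h=6, probe 6,7,10 -> slot 10
Table: [∅, ∅, ∅, ∅, ∅, ∅, 669, 786, 281, ∅, 370, ∅, ∅]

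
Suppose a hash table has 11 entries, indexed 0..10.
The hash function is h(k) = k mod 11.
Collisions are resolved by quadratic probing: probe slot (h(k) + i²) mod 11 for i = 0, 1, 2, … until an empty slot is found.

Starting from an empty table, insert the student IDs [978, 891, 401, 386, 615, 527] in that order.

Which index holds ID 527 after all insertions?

Insert 978: h=10, slot 10 empty => index 10.
Insert 891: h=0, slot 0 empty => index 0.
Insert 401: h=5, slot 5 empty => index 5.
Insert 386: h=1, slot 1 empty => index 1.
Insert 615: h=10, slots 10,0 occupied => index 3.
Insert 527: h=10, slots 10,0,3 occupied => index 8.
Table: [891, 386, -, 615, -, 401, -, -, 527, -, 978]

8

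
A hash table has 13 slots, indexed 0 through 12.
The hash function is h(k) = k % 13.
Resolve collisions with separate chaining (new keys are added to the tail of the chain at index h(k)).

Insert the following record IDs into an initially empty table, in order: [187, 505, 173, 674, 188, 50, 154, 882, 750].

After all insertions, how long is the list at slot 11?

5

Insert 187: h=5, bucket 5 empty → new chain.
Insert 505: h=11, bucket 11 empty → new chain.
Insert 173: h=4, bucket 4 empty → new chain.
Insert 674: h=11, bucket 11 nonempty → append to chain.
Insert 188: h=6, bucket 6 empty → new chain.
Insert 50: h=11, bucket 11 nonempty → append to chain.
Insert 154: h=11, bucket 11 nonempty → append to chain.
Insert 882: h=11, bucket 11 nonempty → append to chain.
Insert 750: h=9, bucket 9 empty → new chain.
Final buckets:
0: —
1: —
2: —
3: —
4: 173
5: 187
6: 188
7: —
8: —
9: 750
10: —
11: 505 -> 674 -> 50 -> 154 -> 882
12: —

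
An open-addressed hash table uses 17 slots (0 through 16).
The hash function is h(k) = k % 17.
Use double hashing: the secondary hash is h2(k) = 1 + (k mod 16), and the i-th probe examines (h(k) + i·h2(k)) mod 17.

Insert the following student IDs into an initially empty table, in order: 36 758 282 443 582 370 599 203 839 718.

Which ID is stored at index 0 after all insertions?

718

Insert 36: h=2, slot 2 empty -> index 2.
Insert 758: h=10, slot 10 empty -> index 10.
Insert 282: h=10, h2=11, slot 10 occupied -> index 4.
Insert 443: h=1, slot 1 empty -> index 1.
Insert 582: h=4, h2=7, slot 4 occupied -> index 11.
Insert 370: h=13, slot 13 empty -> index 13.
Insert 599: h=4, h2=8, slot 4 occupied -> index 12.
Insert 203: h=16, slot 16 empty -> index 16.
Insert 839: h=6, slot 6 empty -> index 6.
Insert 718: h=4, h2=15, slots 4,2 occupied -> index 0.
Table: [718, 443, 36, ∅, 282, ∅, 839, ∅, ∅, ∅, 758, 582, 599, 370, ∅, ∅, 203]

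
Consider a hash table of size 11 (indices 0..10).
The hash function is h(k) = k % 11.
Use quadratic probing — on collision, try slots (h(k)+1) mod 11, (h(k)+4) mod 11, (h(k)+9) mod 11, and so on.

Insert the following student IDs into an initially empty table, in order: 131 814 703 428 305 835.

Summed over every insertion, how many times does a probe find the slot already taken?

10

Insert 131: h=10, slot 10 empty => index 10.
Insert 814: h=0, slot 0 empty => index 0.
Insert 703: h=10, slots 10,0 occupied => index 3.
Insert 428: h=10, slots 10,0,3 occupied => index 8.
Insert 305: h=8, slot 8 occupied => index 9.
Insert 835: h=10, slots 10,0,3,8 occupied => index 4.
Table: [814, -, -, 703, 835, -, -, -, 428, 305, 131]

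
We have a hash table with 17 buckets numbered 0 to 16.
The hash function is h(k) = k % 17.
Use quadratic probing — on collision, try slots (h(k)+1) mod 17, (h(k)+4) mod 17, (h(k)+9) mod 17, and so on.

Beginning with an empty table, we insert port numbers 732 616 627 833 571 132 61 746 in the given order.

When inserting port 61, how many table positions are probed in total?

2

732 hashes to 1; slot 1 is free -> place at 1.
616 hashes to 4; slot 4 is free -> place at 4.
627 hashes to 15; slot 15 is free -> place at 15.
833 hashes to 0; slot 0 is free -> place at 0.
571 hashes to 10; slot 10 is free -> place at 10.
132 hashes to 13; slot 13 is free -> place at 13.
61 hashes to 10; 10 taken -> place at 11.
746 hashes to 15; 15 taken -> place at 16.
Table: [833, 732, ∅, ∅, 616, ∅, ∅, ∅, ∅, ∅, 571, 61, ∅, 132, ∅, 627, 746]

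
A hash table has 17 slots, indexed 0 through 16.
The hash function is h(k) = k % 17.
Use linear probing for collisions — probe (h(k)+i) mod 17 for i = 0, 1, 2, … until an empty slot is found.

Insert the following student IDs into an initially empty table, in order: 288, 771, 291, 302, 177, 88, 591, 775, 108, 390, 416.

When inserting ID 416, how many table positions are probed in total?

2

288: h=16 → slot 16
771: h=6 → slot 6
291: h=2 → slot 2
302: h=13 → slot 13
177: h=7 → slot 7
88: h=3 → slot 3
591: h=13, probe 13,14 → slot 14
775: h=10 → slot 10
108: h=6, probe 6,7,8 → slot 8
390: h=16, probe 16,0 → slot 0
416: h=8, probe 8,9 → slot 9
Table: [390, -, 291, 88, -, -, 771, 177, 108, 416, 775, -, -, 302, 591, -, 288]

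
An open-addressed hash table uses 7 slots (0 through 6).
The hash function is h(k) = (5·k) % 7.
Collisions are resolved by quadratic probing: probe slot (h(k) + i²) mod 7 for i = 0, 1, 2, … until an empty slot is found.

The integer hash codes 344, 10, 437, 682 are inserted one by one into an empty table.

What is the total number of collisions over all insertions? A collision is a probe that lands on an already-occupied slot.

344: h=5 → slot 5
10: h=1 → slot 1
437: h=1, probe 1,2 → slot 2
682: h=1, probe 1,2,5,3 → slot 3
Table: [-, 10, 437, 682, -, 344, -]

4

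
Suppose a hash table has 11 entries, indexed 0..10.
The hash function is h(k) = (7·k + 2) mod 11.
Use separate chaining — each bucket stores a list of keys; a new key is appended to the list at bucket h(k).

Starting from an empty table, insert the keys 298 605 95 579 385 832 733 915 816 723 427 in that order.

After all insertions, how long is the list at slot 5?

Insert 298: h=9, bucket 9 empty -> new chain.
Insert 605: h=2, bucket 2 empty -> new chain.
Insert 95: h=7, bucket 7 empty -> new chain.
Insert 579: h=7, bucket 7 nonempty -> append to chain.
Insert 385: h=2, bucket 2 nonempty -> append to chain.
Insert 832: h=7, bucket 7 nonempty -> append to chain.
Insert 733: h=7, bucket 7 nonempty -> append to chain.
Insert 915: h=5, bucket 5 empty -> new chain.
Insert 816: h=5, bucket 5 nonempty -> append to chain.
Insert 723: h=3, bucket 3 empty -> new chain.
Insert 427: h=10, bucket 10 empty -> new chain.
Final buckets:
0: _
1: _
2: 605 -> 385
3: 723
4: _
5: 915 -> 816
6: _
7: 95 -> 579 -> 832 -> 733
8: _
9: 298
10: 427

2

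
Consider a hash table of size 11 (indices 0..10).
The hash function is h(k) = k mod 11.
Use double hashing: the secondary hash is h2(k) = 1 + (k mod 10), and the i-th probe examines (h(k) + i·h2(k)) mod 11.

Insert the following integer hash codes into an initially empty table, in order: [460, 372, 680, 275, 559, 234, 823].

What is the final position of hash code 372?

460: h=9 => slot 9
372: h=9, h2=3, probe 9,1 => slot 1
680: h=9, h2=1, probe 9,10 => slot 10
275: h=0 => slot 0
559: h=9, h2=10, probe 9,8 => slot 8
234: h=3 => slot 3
823: h=9, h2=4, probe 9,2 => slot 2
Table: [275, 372, 823, 234, ., ., ., ., 559, 460, 680]

1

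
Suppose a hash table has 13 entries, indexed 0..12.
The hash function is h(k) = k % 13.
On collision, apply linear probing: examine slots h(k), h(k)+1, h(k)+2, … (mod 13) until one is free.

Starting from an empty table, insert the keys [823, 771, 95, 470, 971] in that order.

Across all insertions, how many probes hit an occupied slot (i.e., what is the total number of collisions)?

3

823 hashes to 4; slot 4 is free -> place at 4.
771 hashes to 4; 4 taken -> place at 5.
95 hashes to 4; 4,5 taken -> place at 6.
470 hashes to 2; slot 2 is free -> place at 2.
971 hashes to 9; slot 9 is free -> place at 9.
Table: [∅, ∅, 470, ∅, 823, 771, 95, ∅, ∅, 971, ∅, ∅, ∅]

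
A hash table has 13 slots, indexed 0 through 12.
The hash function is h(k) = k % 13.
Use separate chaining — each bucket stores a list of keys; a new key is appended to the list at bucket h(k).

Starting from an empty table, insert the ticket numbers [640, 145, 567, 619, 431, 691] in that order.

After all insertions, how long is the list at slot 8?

640 -> bucket 3
145 -> bucket 2
567 -> bucket 8
619 -> bucket 8 (collision)
431 -> bucket 2 (collision)
691 -> bucket 2 (collision)
Final buckets:
0: —
1: —
2: 145 -> 431 -> 691
3: 640
4: —
5: —
6: —
7: —
8: 567 -> 619
9: —
10: —
11: —
12: —

2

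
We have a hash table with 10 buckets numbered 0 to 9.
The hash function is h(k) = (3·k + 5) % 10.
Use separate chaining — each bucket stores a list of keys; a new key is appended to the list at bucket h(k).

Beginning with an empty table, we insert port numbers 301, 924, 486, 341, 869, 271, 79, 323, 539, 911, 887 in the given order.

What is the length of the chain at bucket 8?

4

Insert 301: h=8, bucket 8 empty -> new chain.
Insert 924: h=7, bucket 7 empty -> new chain.
Insert 486: h=3, bucket 3 empty -> new chain.
Insert 341: h=8, bucket 8 nonempty -> append to chain.
Insert 869: h=2, bucket 2 empty -> new chain.
Insert 271: h=8, bucket 8 nonempty -> append to chain.
Insert 79: h=2, bucket 2 nonempty -> append to chain.
Insert 323: h=4, bucket 4 empty -> new chain.
Insert 539: h=2, bucket 2 nonempty -> append to chain.
Insert 911: h=8, bucket 8 nonempty -> append to chain.
Insert 887: h=6, bucket 6 empty -> new chain.
Final buckets:
0: _
1: _
2: 869 -> 79 -> 539
3: 486
4: 323
5: _
6: 887
7: 924
8: 301 -> 341 -> 271 -> 911
9: _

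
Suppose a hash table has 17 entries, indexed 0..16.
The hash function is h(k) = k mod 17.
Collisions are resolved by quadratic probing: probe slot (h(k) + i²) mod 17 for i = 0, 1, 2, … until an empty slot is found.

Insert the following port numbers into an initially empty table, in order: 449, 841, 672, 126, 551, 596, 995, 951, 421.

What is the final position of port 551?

Insert 449: h=7, slot 7 empty -> index 7.
Insert 841: h=8, slot 8 empty -> index 8.
Insert 672: h=9, slot 9 empty -> index 9.
Insert 126: h=7, slots 7,8 occupied -> index 11.
Insert 551: h=7, slots 7,8,11 occupied -> index 16.
Insert 596: h=1, slot 1 empty -> index 1.
Insert 995: h=9, slot 9 occupied -> index 10.
Insert 951: h=16, slot 16 occupied -> index 0.
Insert 421: h=13, slot 13 empty -> index 13.
Table: [951, 596, -, -, -, -, -, 449, 841, 672, 995, 126, -, 421, -, -, 551]

16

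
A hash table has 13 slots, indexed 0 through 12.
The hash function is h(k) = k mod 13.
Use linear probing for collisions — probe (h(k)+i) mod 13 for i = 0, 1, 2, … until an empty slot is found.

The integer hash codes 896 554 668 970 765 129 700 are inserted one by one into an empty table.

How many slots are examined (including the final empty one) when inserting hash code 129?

2

896 hashes to 12; slot 12 is free → place at 12.
554 hashes to 8; slot 8 is free → place at 8.
668 hashes to 5; slot 5 is free → place at 5.
970 hashes to 8; 8 taken → place at 9.
765 hashes to 11; slot 11 is free → place at 11.
129 hashes to 12; 12 taken → place at 0.
700 hashes to 11; 11,12,0 taken → place at 1.
Table: [129, 700, ., ., ., 668, ., ., 554, 970, ., 765, 896]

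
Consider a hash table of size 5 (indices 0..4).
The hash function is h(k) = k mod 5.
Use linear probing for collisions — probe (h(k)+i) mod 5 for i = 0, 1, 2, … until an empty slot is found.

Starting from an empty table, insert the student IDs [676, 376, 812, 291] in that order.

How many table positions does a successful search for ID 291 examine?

4

676: h=1 → slot 1
376: h=1, probe 1,2 → slot 2
812: h=2, probe 2,3 → slot 3
291: h=1, probe 1,2,3,4 → slot 4
Table: [∅, 676, 376, 812, 291]
Lookup 291: h=1, probe 1,2,3,4 → found at 4.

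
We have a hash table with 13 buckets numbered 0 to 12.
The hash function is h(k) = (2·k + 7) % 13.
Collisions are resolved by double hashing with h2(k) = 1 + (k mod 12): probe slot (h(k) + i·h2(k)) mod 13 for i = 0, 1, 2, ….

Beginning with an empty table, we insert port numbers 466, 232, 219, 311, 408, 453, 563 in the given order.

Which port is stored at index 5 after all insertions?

466: h=3 => slot 3
232: h=3, h2=5, probe 3,8 => slot 8
219: h=3, h2=4, probe 3,7 => slot 7
311: h=5 => slot 5
408: h=4 => slot 4
453: h=3, h2=10, probe 3,0 => slot 0
563: h=2 => slot 2
Table: [453, -, 563, 466, 408, 311, -, 219, 232, -, -, -, -]

311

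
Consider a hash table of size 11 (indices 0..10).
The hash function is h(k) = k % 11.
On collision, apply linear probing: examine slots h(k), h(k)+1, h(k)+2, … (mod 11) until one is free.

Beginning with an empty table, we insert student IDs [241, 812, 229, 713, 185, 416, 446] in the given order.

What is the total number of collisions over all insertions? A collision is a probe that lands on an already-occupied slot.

14

241: h=10 => slot 10
812: h=9 => slot 9
229: h=9, probe 9,10,0 => slot 0
713: h=9, probe 9,10,0,1 => slot 1
185: h=9, probe 9,10,0,1,2 => slot 2
416: h=9, probe 9,10,0,1,2,3 => slot 3
446: h=6 => slot 6
Table: [229, 713, 185, 416, ., ., 446, ., ., 812, 241]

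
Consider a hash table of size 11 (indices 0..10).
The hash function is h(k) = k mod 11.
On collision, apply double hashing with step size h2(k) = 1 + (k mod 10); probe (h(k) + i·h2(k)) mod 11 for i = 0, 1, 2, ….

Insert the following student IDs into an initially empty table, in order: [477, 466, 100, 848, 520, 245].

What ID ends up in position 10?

Insert 477: h=4, slot 4 empty → index 4.
Insert 466: h=4, h2=7, slot 4 occupied → index 0.
Insert 100: h=1, slot 1 empty → index 1.
Insert 848: h=1, h2=9, slot 1 occupied → index 10.
Insert 520: h=3, slot 3 empty → index 3.
Insert 245: h=3, h2=6, slot 3 occupied → index 9.
Table: [466, 100, ., 520, 477, ., ., ., ., 245, 848]

848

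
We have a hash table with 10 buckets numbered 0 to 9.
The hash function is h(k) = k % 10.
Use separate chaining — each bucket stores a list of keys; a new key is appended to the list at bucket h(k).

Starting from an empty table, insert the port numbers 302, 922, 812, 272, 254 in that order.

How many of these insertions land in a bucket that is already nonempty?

Insert 302: h=2, bucket 2 empty -> new chain.
Insert 922: h=2, bucket 2 nonempty -> append to chain.
Insert 812: h=2, bucket 2 nonempty -> append to chain.
Insert 272: h=2, bucket 2 nonempty -> append to chain.
Insert 254: h=4, bucket 4 empty -> new chain.
Final buckets:
0: _
1: _
2: 302 -> 922 -> 812 -> 272
3: _
4: 254
5: _
6: _
7: _
8: _
9: _

3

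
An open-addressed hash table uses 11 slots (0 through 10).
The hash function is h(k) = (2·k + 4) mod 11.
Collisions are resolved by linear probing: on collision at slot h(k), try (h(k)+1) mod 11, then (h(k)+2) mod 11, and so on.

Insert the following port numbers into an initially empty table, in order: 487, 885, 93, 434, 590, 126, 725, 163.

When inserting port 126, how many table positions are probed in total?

487: h=10 -> slot 10
885: h=3 -> slot 3
93: h=3, probe 3,4 -> slot 4
434: h=3, probe 3,4,5 -> slot 5
590: h=7 -> slot 7
126: h=3, probe 3,4,5,6 -> slot 6
725: h=2 -> slot 2
163: h=0 -> slot 0
Table: [163, ., 725, 885, 93, 434, 126, 590, ., ., 487]

4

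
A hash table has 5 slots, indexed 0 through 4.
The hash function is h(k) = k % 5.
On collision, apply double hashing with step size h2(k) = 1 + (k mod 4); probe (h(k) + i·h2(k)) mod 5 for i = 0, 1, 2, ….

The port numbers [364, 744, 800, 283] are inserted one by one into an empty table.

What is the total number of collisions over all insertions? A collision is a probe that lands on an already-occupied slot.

364 hashes to 4; slot 4 is free => place at 4.
744 hashes to 4, h2=1; 4 taken => place at 0.
800 hashes to 0, h2=1; 0 taken => place at 1.
283 hashes to 3; slot 3 is free => place at 3.
Table: [744, 800, —, 283, 364]

2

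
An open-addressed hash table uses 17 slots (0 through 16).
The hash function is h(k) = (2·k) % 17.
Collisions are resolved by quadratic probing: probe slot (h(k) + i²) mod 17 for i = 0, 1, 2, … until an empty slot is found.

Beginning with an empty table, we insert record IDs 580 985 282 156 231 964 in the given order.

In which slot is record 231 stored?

580: h=4 => slot 4
985: h=15 => slot 15
282: h=3 => slot 3
156: h=6 => slot 6
231: h=3, probe 3,4,7 => slot 7
964: h=7, probe 7,8 => slot 8
Table: [∅, ∅, ∅, 282, 580, ∅, 156, 231, 964, ∅, ∅, ∅, ∅, ∅, ∅, 985, ∅]

7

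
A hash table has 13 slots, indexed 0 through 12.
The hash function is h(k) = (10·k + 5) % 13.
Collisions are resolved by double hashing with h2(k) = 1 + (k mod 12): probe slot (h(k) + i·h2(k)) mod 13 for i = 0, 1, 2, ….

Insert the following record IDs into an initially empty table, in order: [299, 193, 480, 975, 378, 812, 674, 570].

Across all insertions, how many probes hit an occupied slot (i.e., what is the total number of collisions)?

299 hashes to 5; slot 5 is free → place at 5.
193 hashes to 11; slot 11 is free → place at 11.
480 hashes to 8; slot 8 is free → place at 8.
975 hashes to 5, h2=4; 5 taken → place at 9.
378 hashes to 2; slot 2 is free → place at 2.
812 hashes to 0; slot 0 is free → place at 0.
674 hashes to 11, h2=3; 11 taken → place at 1.
570 hashes to 11, h2=7; 11,5 taken → place at 12.
Table: [812, 674, 378, ∅, ∅, 299, ∅, ∅, 480, 975, ∅, 193, 570]

4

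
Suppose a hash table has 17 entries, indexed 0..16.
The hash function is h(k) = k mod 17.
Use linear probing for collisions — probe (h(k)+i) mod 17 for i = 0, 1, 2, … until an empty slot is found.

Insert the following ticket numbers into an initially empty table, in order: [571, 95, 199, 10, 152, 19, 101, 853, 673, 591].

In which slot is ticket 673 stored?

Insert 571: h=10, slot 10 empty → index 10.
Insert 95: h=10, slot 10 occupied → index 11.
Insert 199: h=12, slot 12 empty → index 12.
Insert 10: h=10, slots 10,11,12 occupied → index 13.
Insert 152: h=16, slot 16 empty → index 16.
Insert 19: h=2, slot 2 empty → index 2.
Insert 101: h=16, slot 16 occupied → index 0.
Insert 853: h=3, slot 3 empty → index 3.
Insert 673: h=10, slots 10,11,12,13 occupied → index 14.
Insert 591: h=13, slots 13,14 occupied → index 15.
Table: [101, ., 19, 853, ., ., ., ., ., ., 571, 95, 199, 10, 673, 591, 152]

14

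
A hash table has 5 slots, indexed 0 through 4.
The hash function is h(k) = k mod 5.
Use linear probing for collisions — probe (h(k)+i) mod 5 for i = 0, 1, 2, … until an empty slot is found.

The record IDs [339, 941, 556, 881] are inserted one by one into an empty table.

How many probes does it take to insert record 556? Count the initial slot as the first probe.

339 hashes to 4; slot 4 is free → place at 4.
941 hashes to 1; slot 1 is free → place at 1.
556 hashes to 1; 1 taken → place at 2.
881 hashes to 1; 1,2 taken → place at 3.
Table: [—, 941, 556, 881, 339]

2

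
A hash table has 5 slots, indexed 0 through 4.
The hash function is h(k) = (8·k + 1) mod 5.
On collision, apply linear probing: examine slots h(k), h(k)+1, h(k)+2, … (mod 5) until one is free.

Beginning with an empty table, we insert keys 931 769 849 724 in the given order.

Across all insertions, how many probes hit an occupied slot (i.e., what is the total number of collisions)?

Insert 931: h=4, slot 4 empty -> index 4.
Insert 769: h=3, slot 3 empty -> index 3.
Insert 849: h=3, slots 3,4 occupied -> index 0.
Insert 724: h=3, slots 3,4,0 occupied -> index 1.
Table: [849, 724, —, 769, 931]

5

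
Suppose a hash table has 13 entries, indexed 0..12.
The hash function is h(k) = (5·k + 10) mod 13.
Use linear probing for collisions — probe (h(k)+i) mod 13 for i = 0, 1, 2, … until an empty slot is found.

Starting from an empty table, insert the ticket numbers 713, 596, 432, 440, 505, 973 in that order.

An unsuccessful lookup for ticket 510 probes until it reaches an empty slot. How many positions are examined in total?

Insert 713: h=0, slot 0 empty -> index 0.
Insert 596: h=0, slot 0 occupied -> index 1.
Insert 432: h=12, slot 12 empty -> index 12.
Insert 440: h=0, slots 0,1 occupied -> index 2.
Insert 505: h=0, slots 0,1,2 occupied -> index 3.
Insert 973: h=0, slots 0,1,2,3 occupied -> index 4.
Table: [713, 596, 440, 505, 973, _, _, _, _, _, _, _, 432]
Lookup 510: h=12, probe 12,0,1,2,3,4,5 → slot 5 empty, not found.

7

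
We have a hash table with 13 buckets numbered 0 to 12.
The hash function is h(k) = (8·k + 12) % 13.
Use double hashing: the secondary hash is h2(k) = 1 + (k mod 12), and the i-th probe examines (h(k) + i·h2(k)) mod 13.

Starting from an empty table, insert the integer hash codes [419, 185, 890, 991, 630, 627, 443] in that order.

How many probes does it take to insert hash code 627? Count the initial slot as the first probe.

Insert 419: h=10, slot 10 empty -> index 10.
Insert 185: h=10, h2=6, slot 10 occupied -> index 3.
Insert 890: h=8, slot 8 empty -> index 8.
Insert 991: h=10, h2=8, slot 10 occupied -> index 5.
Insert 630: h=8, h2=7, slot 8 occupied -> index 2.
Insert 627: h=10, h2=4, slot 10 occupied -> index 1.
Insert 443: h=7, slot 7 empty -> index 7.
Table: [_, 627, 630, 185, _, 991, _, 443, 890, _, 419, _, _]

2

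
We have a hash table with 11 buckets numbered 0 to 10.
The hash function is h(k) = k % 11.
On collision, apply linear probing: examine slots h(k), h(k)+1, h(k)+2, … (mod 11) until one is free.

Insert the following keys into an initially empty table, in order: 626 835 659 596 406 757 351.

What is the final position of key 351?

626 hashes to 10; slot 10 is free -> place at 10.
835 hashes to 10; 10 taken -> place at 0.
659 hashes to 10; 10,0 taken -> place at 1.
596 hashes to 2; slot 2 is free -> place at 2.
406 hashes to 10; 10,0,1,2 taken -> place at 3.
757 hashes to 9; slot 9 is free -> place at 9.
351 hashes to 10; 10,0,1,2,3 taken -> place at 4.
Table: [835, 659, 596, 406, 351, —, —, —, —, 757, 626]

4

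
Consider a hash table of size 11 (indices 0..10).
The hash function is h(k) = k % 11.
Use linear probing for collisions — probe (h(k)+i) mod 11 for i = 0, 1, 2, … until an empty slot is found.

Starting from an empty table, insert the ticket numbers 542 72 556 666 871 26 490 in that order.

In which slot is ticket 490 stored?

9

Insert 542: h=3, slot 3 empty => index 3.
Insert 72: h=6, slot 6 empty => index 6.
Insert 556: h=6, slot 6 occupied => index 7.
Insert 666: h=6, slots 6,7 occupied => index 8.
Insert 871: h=2, slot 2 empty => index 2.
Insert 26: h=4, slot 4 empty => index 4.
Insert 490: h=6, slots 6,7,8 occupied => index 9.
Table: [-, -, 871, 542, 26, -, 72, 556, 666, 490, -]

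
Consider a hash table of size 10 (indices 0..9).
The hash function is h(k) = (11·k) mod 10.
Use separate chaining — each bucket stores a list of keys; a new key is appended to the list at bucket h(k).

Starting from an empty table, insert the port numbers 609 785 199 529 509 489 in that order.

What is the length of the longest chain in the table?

609 → bucket 9
785 → bucket 5
199 → bucket 9 (collision)
529 → bucket 9 (collision)
509 → bucket 9 (collision)
489 → bucket 9 (collision)
Final buckets:
0: —
1: —
2: —
3: —
4: —
5: 785
6: —
7: —
8: —
9: 609 -> 199 -> 529 -> 509 -> 489

5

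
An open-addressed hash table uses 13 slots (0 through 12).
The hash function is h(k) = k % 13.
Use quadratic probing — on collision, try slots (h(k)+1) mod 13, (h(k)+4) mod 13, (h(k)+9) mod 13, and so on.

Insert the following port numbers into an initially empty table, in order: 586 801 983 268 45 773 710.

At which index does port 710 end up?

4

586 hashes to 1; slot 1 is free => place at 1.
801 hashes to 8; slot 8 is free => place at 8.
983 hashes to 8; 8 taken => place at 9.
268 hashes to 8; 8,9 taken => place at 12.
45 hashes to 6; slot 6 is free => place at 6.
773 hashes to 6; 6 taken => place at 7.
710 hashes to 8; 8,9,12 taken => place at 4.
Table: [_, 586, _, _, 710, _, 45, 773, 801, 983, _, _, 268]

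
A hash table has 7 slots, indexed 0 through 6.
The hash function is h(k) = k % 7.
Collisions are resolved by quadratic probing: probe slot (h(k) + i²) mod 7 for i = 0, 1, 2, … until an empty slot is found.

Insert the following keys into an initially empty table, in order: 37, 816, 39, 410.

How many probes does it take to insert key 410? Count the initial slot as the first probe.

3

37: h=2 => slot 2
816: h=4 => slot 4
39: h=4, probe 4,5 => slot 5
410: h=4, probe 4,5,1 => slot 1
Table: [∅, 410, 37, ∅, 816, 39, ∅]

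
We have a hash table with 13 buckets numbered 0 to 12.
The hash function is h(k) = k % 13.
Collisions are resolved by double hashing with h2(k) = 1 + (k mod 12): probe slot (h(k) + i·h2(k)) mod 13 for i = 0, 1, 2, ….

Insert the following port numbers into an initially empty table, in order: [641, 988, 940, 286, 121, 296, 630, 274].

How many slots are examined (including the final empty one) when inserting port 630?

3

641: h=4 => slot 4
988: h=0 => slot 0
940: h=4, h2=5, probe 4,9 => slot 9
286: h=0, h2=11, probe 0,11 => slot 11
121: h=4, h2=2, probe 4,6 => slot 6
296: h=10 => slot 10
630: h=6, h2=7, probe 6,0,7 => slot 7
274: h=1 => slot 1
Table: [988, 274, ∅, ∅, 641, ∅, 121, 630, ∅, 940, 296, 286, ∅]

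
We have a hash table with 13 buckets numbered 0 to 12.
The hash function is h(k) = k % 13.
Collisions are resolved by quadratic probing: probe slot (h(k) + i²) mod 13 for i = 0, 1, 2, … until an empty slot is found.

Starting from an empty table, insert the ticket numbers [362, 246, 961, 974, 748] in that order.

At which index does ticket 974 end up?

362: h=11 => slot 11
246: h=12 => slot 12
961: h=12, probe 12,0 => slot 0
974: h=12, probe 12,0,3 => slot 3
748: h=7 => slot 7
Table: [961, ., ., 974, ., ., ., 748, ., ., ., 362, 246]

3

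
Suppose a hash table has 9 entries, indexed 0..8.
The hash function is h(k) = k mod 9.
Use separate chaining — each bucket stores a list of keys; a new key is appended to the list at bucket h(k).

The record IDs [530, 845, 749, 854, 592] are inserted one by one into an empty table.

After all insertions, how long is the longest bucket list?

3

530 -> bucket 8
845 -> bucket 8 (collision)
749 -> bucket 2
854 -> bucket 8 (collision)
592 -> bucket 7
Final buckets:
0: —
1: —
2: 749
3: —
4: —
5: —
6: —
7: 592
8: 530 -> 845 -> 854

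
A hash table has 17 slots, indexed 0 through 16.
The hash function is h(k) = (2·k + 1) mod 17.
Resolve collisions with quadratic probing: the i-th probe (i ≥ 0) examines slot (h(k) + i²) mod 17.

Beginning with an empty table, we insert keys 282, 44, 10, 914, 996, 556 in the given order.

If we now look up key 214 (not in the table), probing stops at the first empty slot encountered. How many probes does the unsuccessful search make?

282 hashes to 4; slot 4 is free => place at 4.
44 hashes to 4; 4 taken => place at 5.
10 hashes to 4; 4,5 taken => place at 8.
914 hashes to 10; slot 10 is free => place at 10.
996 hashes to 4; 4,5,8 taken => place at 13.
556 hashes to 8; 8 taken => place at 9.
Table: [∅, ∅, ∅, ∅, 282, 44, ∅, ∅, 10, 556, 914, ∅, ∅, 996, ∅, ∅, ∅]
Lookup 214: h=4, probe 4,5,8,13,3 → slot 3 empty, not found.

5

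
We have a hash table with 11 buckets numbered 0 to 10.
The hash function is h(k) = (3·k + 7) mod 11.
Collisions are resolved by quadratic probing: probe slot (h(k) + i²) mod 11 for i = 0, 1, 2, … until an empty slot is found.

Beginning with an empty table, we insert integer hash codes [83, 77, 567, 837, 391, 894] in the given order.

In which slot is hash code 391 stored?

Insert 83: h=3, slot 3 empty -> index 3.
Insert 77: h=7, slot 7 empty -> index 7.
Insert 567: h=3, slot 3 occupied -> index 4.
Insert 837: h=10, slot 10 empty -> index 10.
Insert 391: h=3, slots 3,4,7 occupied -> index 1.
Insert 894: h=5, slot 5 empty -> index 5.
Table: [_, 391, _, 83, 567, 894, _, 77, _, _, 837]

1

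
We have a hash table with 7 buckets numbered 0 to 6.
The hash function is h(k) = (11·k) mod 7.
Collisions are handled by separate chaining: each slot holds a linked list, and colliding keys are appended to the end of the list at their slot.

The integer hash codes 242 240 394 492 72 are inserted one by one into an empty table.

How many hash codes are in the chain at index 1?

4

Insert 242: h=2, bucket 2 empty → new chain.
Insert 240: h=1, bucket 1 empty → new chain.
Insert 394: h=1, bucket 1 nonempty → append to chain.
Insert 492: h=1, bucket 1 nonempty → append to chain.
Insert 72: h=1, bucket 1 nonempty → append to chain.
Final buckets:
0: ∅
1: 240 -> 394 -> 492 -> 72
2: 242
3: ∅
4: ∅
5: ∅
6: ∅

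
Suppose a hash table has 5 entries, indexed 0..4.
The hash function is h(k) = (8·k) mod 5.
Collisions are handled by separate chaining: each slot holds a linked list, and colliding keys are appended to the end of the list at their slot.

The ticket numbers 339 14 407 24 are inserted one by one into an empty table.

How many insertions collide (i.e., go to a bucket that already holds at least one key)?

Insert 339: h=2, bucket 2 empty -> new chain.
Insert 14: h=2, bucket 2 nonempty -> append to chain.
Insert 407: h=1, bucket 1 empty -> new chain.
Insert 24: h=2, bucket 2 nonempty -> append to chain.
Final buckets:
0: -
1: 407
2: 339 -> 14 -> 24
3: -
4: -

2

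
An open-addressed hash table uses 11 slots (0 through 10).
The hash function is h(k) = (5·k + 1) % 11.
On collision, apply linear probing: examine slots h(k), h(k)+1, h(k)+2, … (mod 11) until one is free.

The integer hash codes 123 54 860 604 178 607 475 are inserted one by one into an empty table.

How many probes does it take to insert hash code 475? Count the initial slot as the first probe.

Insert 123: h=0, slot 0 empty -> index 0.
Insert 54: h=7, slot 7 empty -> index 7.
Insert 860: h=0, slot 0 occupied -> index 1.
Insert 604: h=7, slot 7 occupied -> index 8.
Insert 178: h=0, slots 0,1 occupied -> index 2.
Insert 607: h=0, slots 0,1,2 occupied -> index 3.
Insert 475: h=0, slots 0,1,2,3 occupied -> index 4.
Table: [123, 860, 178, 607, 475, _, _, 54, 604, _, _]

5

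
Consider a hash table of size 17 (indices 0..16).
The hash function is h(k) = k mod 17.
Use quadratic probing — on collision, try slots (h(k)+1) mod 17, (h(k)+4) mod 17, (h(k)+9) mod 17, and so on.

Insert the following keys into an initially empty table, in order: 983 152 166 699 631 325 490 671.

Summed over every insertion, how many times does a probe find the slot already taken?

983: h=14 -> slot 14
152: h=16 -> slot 16
166: h=13 -> slot 13
699: h=2 -> slot 2
631: h=2, probe 2,3 -> slot 3
325: h=2, probe 2,3,6 -> slot 6
490: h=14, probe 14,15 -> slot 15
671: h=8 -> slot 8
Table: [—, —, 699, 631, —, —, 325, —, 671, —, —, —, —, 166, 983, 490, 152]

4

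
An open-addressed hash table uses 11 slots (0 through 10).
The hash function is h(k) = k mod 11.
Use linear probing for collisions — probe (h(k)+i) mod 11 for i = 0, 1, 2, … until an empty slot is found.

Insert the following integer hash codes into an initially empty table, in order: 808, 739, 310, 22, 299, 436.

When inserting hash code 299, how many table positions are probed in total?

Insert 808: h=5, slot 5 empty -> index 5.
Insert 739: h=2, slot 2 empty -> index 2.
Insert 310: h=2, slot 2 occupied -> index 3.
Insert 22: h=0, slot 0 empty -> index 0.
Insert 299: h=2, slots 2,3 occupied -> index 4.
Insert 436: h=7, slot 7 empty -> index 7.
Table: [22, —, 739, 310, 299, 808, —, 436, —, —, —]

3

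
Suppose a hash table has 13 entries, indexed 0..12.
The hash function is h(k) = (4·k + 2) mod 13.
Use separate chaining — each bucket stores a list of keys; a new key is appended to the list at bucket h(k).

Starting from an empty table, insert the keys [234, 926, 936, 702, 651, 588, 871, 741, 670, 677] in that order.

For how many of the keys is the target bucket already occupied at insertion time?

Insert 234: h=2, bucket 2 empty -> new chain.
Insert 926: h=1, bucket 1 empty -> new chain.
Insert 936: h=2, bucket 2 nonempty -> append to chain.
Insert 702: h=2, bucket 2 nonempty -> append to chain.
Insert 651: h=6, bucket 6 empty -> new chain.
Insert 588: h=1, bucket 1 nonempty -> append to chain.
Insert 871: h=2, bucket 2 nonempty -> append to chain.
Insert 741: h=2, bucket 2 nonempty -> append to chain.
Insert 670: h=4, bucket 4 empty -> new chain.
Insert 677: h=6, bucket 6 nonempty -> append to chain.
Final buckets:
0: _
1: 926 -> 588
2: 234 -> 936 -> 702 -> 871 -> 741
3: _
4: 670
5: _
6: 651 -> 677
7: _
8: _
9: _
10: _
11: _
12: _

6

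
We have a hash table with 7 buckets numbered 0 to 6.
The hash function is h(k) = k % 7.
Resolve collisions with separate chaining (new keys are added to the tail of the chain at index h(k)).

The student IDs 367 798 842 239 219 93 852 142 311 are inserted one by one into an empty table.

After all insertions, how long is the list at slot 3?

367 → bucket 3
798 → bucket 0
842 → bucket 2
239 → bucket 1
219 → bucket 2 (collision)
93 → bucket 2 (collision)
852 → bucket 5
142 → bucket 2 (collision)
311 → bucket 3 (collision)
Final buckets:
0: 798
1: 239
2: 842 -> 219 -> 93 -> 142
3: 367 -> 311
4: ∅
5: 852
6: ∅

2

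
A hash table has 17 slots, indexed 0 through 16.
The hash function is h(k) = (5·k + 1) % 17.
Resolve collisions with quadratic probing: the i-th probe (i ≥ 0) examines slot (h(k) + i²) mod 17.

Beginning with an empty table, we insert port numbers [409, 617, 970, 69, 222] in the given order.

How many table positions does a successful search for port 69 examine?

3

409 hashes to 6; slot 6 is free → place at 6.
617 hashes to 9; slot 9 is free → place at 9.
970 hashes to 6; 6 taken → place at 7.
69 hashes to 6; 6,7 taken → place at 10.
222 hashes to 6; 6,7,10 taken → place at 15.
Table: [_, _, _, _, _, _, 409, 970, _, 617, 69, _, _, _, _, 222, _]
Lookup 69: h=6, probe 6,7,10 → found at 10.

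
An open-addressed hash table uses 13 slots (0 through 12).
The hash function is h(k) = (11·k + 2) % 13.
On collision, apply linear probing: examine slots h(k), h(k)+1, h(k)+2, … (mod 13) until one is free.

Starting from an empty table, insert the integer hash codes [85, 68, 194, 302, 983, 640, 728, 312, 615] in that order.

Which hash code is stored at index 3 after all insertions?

312

Insert 85: h=1, slot 1 empty -> index 1.
Insert 68: h=9, slot 9 empty -> index 9.
Insert 194: h=4, slot 4 empty -> index 4.
Insert 302: h=9, slot 9 occupied -> index 10.
Insert 983: h=12, slot 12 empty -> index 12.
Insert 640: h=9, slots 9,10 occupied -> index 11.
Insert 728: h=2, slot 2 empty -> index 2.
Insert 312: h=2, slot 2 occupied -> index 3.
Insert 615: h=7, slot 7 empty -> index 7.
Table: [∅, 85, 728, 312, 194, ∅, ∅, 615, ∅, 68, 302, 640, 983]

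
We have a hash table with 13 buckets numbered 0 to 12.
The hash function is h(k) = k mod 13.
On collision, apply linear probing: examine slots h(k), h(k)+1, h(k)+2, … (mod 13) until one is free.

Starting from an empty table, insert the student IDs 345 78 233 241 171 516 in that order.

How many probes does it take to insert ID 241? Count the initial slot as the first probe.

Insert 345: h=7, slot 7 empty -> index 7.
Insert 78: h=0, slot 0 empty -> index 0.
Insert 233: h=12, slot 12 empty -> index 12.
Insert 241: h=7, slot 7 occupied -> index 8.
Insert 171: h=2, slot 2 empty -> index 2.
Insert 516: h=9, slot 9 empty -> index 9.
Table: [78, ., 171, ., ., ., ., 345, 241, 516, ., ., 233]

2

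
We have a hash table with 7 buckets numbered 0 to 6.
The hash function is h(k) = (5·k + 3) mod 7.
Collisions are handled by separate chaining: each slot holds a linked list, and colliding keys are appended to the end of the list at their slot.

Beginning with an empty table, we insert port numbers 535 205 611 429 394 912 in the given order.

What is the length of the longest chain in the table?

535 -> bucket 4
205 -> bucket 6
611 -> bucket 6 (collision)
429 -> bucket 6 (collision)
394 -> bucket 6 (collision)
912 -> bucket 6 (collision)
Final buckets:
0: ∅
1: ∅
2: ∅
3: ∅
4: 535
5: ∅
6: 205 -> 611 -> 429 -> 394 -> 912

5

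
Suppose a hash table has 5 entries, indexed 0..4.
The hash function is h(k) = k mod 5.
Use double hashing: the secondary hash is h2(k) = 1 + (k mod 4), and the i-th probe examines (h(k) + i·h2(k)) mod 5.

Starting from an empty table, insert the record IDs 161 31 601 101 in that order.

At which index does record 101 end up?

161 hashes to 1; slot 1 is free -> place at 1.
31 hashes to 1, h2=4; 1 taken -> place at 0.
601 hashes to 1, h2=2; 1 taken -> place at 3.
101 hashes to 1, h2=2; 1,3,0 taken -> place at 2.
Table: [31, 161, 101, 601, -]

2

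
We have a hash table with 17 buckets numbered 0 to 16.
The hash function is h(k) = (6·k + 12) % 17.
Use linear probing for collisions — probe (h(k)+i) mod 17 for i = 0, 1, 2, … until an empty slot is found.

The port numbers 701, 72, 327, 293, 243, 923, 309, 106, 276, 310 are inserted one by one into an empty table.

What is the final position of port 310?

701 hashes to 2; slot 2 is free => place at 2.
72 hashes to 2; 2 taken => place at 3.
327 hashes to 2; 2,3 taken => place at 4.
293 hashes to 2; 2,3,4 taken => place at 5.
243 hashes to 8; slot 8 is free => place at 8.
923 hashes to 8; 8 taken => place at 9.
309 hashes to 13; slot 13 is free => place at 13.
106 hashes to 2; 2,3,4,5 taken => place at 6.
276 hashes to 2; 2,3,4,5,6 taken => place at 7.
310 hashes to 2; 2,3,4,5,6,7,8,9 taken => place at 10.
Table: [-, -, 701, 72, 327, 293, 106, 276, 243, 923, 310, -, -, 309, -, -, -]

10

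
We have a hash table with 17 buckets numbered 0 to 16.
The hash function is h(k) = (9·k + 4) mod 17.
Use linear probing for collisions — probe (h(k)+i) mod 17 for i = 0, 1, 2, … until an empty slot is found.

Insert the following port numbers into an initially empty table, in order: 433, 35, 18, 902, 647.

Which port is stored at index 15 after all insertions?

433 hashes to 8; slot 8 is free -> place at 8.
35 hashes to 13; slot 13 is free -> place at 13.
18 hashes to 13; 13 taken -> place at 14.
902 hashes to 13; 13,14 taken -> place at 15.
647 hashes to 13; 13,14,15 taken -> place at 16.
Table: [-, -, -, -, -, -, -, -, 433, -, -, -, -, 35, 18, 902, 647]

902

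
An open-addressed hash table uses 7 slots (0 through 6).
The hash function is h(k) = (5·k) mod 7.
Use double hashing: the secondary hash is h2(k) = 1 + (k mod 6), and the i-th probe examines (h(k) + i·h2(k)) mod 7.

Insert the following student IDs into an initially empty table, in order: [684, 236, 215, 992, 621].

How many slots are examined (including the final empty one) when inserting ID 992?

4

Insert 684: h=4, slot 4 empty → index 4.
Insert 236: h=4, h2=3, slot 4 occupied → index 0.
Insert 215: h=4, h2=6, slot 4 occupied → index 3.
Insert 992: h=4, h2=3, slots 4,0,3 occupied → index 6.
Insert 621: h=4, h2=4, slot 4 occupied → index 1.
Table: [236, 621, ., 215, 684, ., 992]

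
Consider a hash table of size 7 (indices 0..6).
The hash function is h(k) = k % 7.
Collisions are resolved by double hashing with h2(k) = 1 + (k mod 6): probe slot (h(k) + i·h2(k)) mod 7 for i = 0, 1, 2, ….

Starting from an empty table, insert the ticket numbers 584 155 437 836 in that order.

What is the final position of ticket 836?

Insert 584: h=3, slot 3 empty → index 3.
Insert 155: h=1, slot 1 empty → index 1.
Insert 437: h=3, h2=6, slot 3 occupied → index 2.
Insert 836: h=3, h2=3, slot 3 occupied → index 6.
Table: [-, 155, 437, 584, -, -, 836]

6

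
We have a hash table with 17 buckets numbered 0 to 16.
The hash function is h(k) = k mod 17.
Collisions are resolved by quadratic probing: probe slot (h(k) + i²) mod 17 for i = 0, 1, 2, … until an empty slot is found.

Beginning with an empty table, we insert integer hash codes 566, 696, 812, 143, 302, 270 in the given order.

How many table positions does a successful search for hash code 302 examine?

2

566 hashes to 5; slot 5 is free => place at 5.
696 hashes to 16; slot 16 is free => place at 16.
812 hashes to 13; slot 13 is free => place at 13.
143 hashes to 7; slot 7 is free => place at 7.
302 hashes to 13; 13 taken => place at 14.
270 hashes to 15; slot 15 is free => place at 15.
Table: [., ., ., ., ., 566, ., 143, ., ., ., ., ., 812, 302, 270, 696]
Lookup 302: h=13, probe 13,14 → found at 14.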